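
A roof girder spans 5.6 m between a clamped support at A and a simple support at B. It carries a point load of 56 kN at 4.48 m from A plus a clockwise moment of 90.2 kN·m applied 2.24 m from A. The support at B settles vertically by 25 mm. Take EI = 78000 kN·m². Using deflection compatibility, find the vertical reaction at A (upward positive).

R_A = 34.42 kN

Choose R_B as the redundant. The primary structure is the cantilever fixed at A.
Free-end deflection of the primary structure under the applied loading (downward +):
  point load 56 at a = 4.48: Pa²(3L − a)/(6EI) = 2308/EI
  clockwise couple 90.2 at a = 2.24: M₀a(2L − a)/(2EI) = 905.2/EI
  δ_0 = 3213/EI
Tip deflection under a unit load at B: L³/(3EI) = 58.54/EI.
With EI = 78000 kN·m²: δ_0 = 0.041192 m and δ_{BB} = 0.00075 m/kN.
Compatibility — the beam at B must follow the support down by 0.025 m: δ_0 − R_B·δ_{BB} = 0.025, so R_B = (0.041192 − 0.025)/0.00075 = 21.58 kN.
Vertical equilibrium: R_A = ΣP − R_B = 56 − 21.58 = 34.42 kN.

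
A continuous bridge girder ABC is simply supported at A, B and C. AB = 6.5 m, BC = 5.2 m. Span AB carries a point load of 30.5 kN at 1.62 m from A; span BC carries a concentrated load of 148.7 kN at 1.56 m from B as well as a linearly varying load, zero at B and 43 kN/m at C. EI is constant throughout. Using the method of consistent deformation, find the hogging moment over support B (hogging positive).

M_B = 104.4 kN·m

Insert a hinge at B; M_B is the redundant, and each span becomes simply supported.
Rotations at B on the released spans (each span's end-slope, ×1/EI):
  span AB: point load 30.5 at a = 1.62: Pab(L + a)/(6LEI) = 50.2/EI
  span BC: point load 148.7 at a = 1.56: Pab(L + b)/(6LEI) = 239.2/EI
  span BC: triangular load, peak 43: 7w₀L³/(360EI) = 117.6/EI
  relative rotation θ_0 = (50.2 + 356.8)/EI = 407/EI
A unit hogging moment at B produces rotation L₁/(3EI) + L₂/(3EI) = 3.9/EI.
Slope continuity at B: θ_0 = M_B·3.9/EI, so M_B = 407/3.9 = 104.4 kN·m (hogging).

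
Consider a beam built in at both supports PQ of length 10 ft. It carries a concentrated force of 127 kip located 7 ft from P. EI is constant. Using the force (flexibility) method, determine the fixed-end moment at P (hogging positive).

Take the two fixed-end moments M_P, M_Q as redundants; the released structure is the simple span PQ.
Simple-span end rotations at P and Q under the given loads:
  at P: point load 127 at a = 7: Pab(L + b)/(6LEI) = 577.9/EI
  at Q: point load 127 at a = 7: Pab(L + a)/(6LEI) = 755.6/EI
  θ_P0 = 577.9/EI,  θ_Q0 = 755.6/EI
Flexibility coefficients: a unit moment at one end gives L/(3EI) there and L/(6EI) at the far end, so f₁₁ = f₂₂ = 3.333/EI and f₁₂ = f₂₁ = 1.667/EI.
Compatibility — zero rotation at each built-in end:
  3.333 M_P + 1.667 M_Q = 577.9
  1.667 M_P + 3.333 M_Q = 755.6
Solving the pair gives M_P = 80.01 kip·ft and M_Q = 186.7 kip·ft (hogging).

M_P = 80.01 kip·ft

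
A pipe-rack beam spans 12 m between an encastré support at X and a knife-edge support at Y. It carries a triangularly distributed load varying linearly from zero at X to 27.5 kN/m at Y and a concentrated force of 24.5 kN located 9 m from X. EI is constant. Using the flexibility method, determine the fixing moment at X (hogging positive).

M_X = 265.5 kN·m

Take the reaction at Y as the redundant and release it; the primary structure is a cantilever fixed at X.
Primary-structure tip deflection at Y by superposition:
  triangular load, peak 27.5 at the free end: 11w₀L⁴/(120EI) = 52272/EI
  point load 24.5 at a = 9: Pa²(3L − a)/(6EI) = 8930/EI
  δ_0 = 61202/EI
Flexibility coefficient — unit upward force at Y: δ_{YY} = L³/(3EI) = 576/EI.
The prop prevents deflection at Y: R_Y = δ_0/δ_{YY} = 61202/576 = 106.3 kN.
Moment equilibrium about X: M_X = Σ(load moments about X) − R_Y·L = 1540 − 106.3×12 = 265.5 kN·m.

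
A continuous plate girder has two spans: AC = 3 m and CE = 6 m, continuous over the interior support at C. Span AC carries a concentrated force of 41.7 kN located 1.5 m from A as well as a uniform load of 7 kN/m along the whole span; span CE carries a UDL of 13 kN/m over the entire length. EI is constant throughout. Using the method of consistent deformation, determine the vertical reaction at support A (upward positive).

R_A = 14.87 kN

Take M_C as the redundant. Released structure: two simple spans AC and CE with a hinge at C.
Discontinuity in slope at C on the released structure — sum the simple-span end rotations:
  span AC: point load 41.7 at a = 1.5: Pab(L + a)/(6LEI) = 23.46/EI
  span AC: UDL 7: wL³/(24EI) = 7.875/EI
  span CE: UDL 13: wL³/(24EI) = 117/EI
  relative rotation θ_0 = (31.33 + 117)/EI = 148.3/EI
A unit hogging moment at C produces rotation L₁/(3EI) + L₂/(3EI) = 3/EI.
Compatibility: M_C·(L₁+L₂)/(3EI) = θ_0, giving M_C = 49.44 kN·m (hogging).
Span AC, ΣM about A with M_C applied at C: R_C^{AC}·3 = 94.05 + 49.44, so R_C^{AC} = 47.83 kN and R_A = 62.7 − 47.83 = 14.87 kN.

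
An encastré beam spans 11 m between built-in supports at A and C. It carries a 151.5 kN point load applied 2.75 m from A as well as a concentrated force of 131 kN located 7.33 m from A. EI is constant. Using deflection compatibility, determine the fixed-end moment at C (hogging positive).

Take the two fixed-end moments M_A, M_C as redundants; the released structure is the simple span AC.
End rotations of the released simple span under the applied load (×1/EI):
  at A: point load 151.5 at a = 2.75: Pab(L + b)/(6LEI) = 1003/EI
  at C: point load 151.5 at a = 2.75: Pab(L + a)/(6LEI) = 716.1/EI
  at A: point load 131 at a = 7.33: Pab(L + b)/(6LEI) = 783.3/EI
  at C: point load 131 at a = 7.33: Pab(L + a)/(6LEI) = 978.7/EI
  θ_A0 = 1786/EI,  θ_C0 = 1695/EI
Flexibility coefficients: a unit moment at one end gives L/(3EI) there and L/(6EI) at the far end, so f₁₁ = f₂₂ = 3.667/EI and f₁₂ = f₂₁ = 1.833/EI.
Compatibility — zero rotation at each built-in end:
  3.667 M_A + 1.833 M_C = 1786
  1.833 M_A + 3.667 M_C = 1695
Solving the pair gives M_A = 341.2 kN·m and M_C = 291.6 kN·m (hogging).

M_C = 291.6 kN·m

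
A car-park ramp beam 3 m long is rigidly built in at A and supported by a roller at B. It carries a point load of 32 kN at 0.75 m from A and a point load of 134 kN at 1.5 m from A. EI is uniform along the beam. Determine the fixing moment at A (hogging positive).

M_A = 91.12 kN·m

Choose R_B as the redundant. The primary structure is the cantilever fixed at A.
Downward deflection at the released point B due to the loads:
  point load 32 at a = 0.75: Pa²(3L − a)/(6EI) = 24.75/EI
  point load 134 at a = 1.5: Pa²(3L − a)/(6EI) = 376.9/EI
  δ_0 = 401.6/EI
Flexibility coefficient — unit upward force at B: δ_{BB} = L³/(3EI) = 9/EI.
The prop prevents deflection at B: R_B = δ_0/δ_{BB} = 401.6/9 = 44.62 kN.
Moment equilibrium about A: M_A = Σ(load moments about A) − R_B·L = 225 − 44.62×3 = 91.12 kN·m.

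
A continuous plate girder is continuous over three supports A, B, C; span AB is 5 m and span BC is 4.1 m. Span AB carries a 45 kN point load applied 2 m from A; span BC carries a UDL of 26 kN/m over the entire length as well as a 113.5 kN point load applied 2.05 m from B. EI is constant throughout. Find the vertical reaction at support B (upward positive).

R_B = 165.6 kN

Insert a hinge at B; M_B is the redundant, and each span becomes simply supported.
Discontinuity in slope at B on the released structure — sum the simple-span end rotations:
  span AB: point load 45 at a = 2: Pab(L + a)/(6LEI) = 63/EI
  span BC: UDL 26: wL³/(24EI) = 74.66/EI
  span BC: point load 113.5 at a = 2.05: Pab(L + b)/(6LEI) = 119.2/EI
  relative rotation θ_0 = (63 + 193.9)/EI = 256.9/EI
A unit hogging moment at B produces rotation L₁/(3EI) + L₂/(3EI) = 3.033/EI.
Slope continuity at B: θ_0 = M_B·3.033/EI, so M_B = 256.9/3.033 = 84.7 kN·m (hogging).
Span AB, ΣM about A with M_B applied at B: R_B^{AB}·5 = 90 + 84.7, so R_B^{AB} = 34.94 kN and R_A = 45 − 34.94 = 10.06 kN.
Span BC, ΣM about C: R_B^{BC}·4.1 = 451.2 + 84.7, so R_B^{BC} = 130.7 kN and R_C = 220.1 − 130.7 = 89.39 kN.
R_B = 34.94 + 130.7 = 165.6 kN.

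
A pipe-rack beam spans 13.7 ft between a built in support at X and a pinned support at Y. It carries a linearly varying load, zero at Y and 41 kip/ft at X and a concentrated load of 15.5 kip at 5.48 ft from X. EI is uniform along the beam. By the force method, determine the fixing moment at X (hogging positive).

Take the reaction at Y as the redundant and release it; the primary structure is a cantilever fixed at X.
Free-end deflection of the primary structure under the applied loading (downward +):
  triangular load, peak 41 at the fixed end: w₀L⁴/(30EI) = 48144/EI
  point load 15.5 at a = 5.48: Pa²(3L − a)/(6EI) = 2763/EI
  δ_0 = 50908/EI
Tip deflection under a unit load at Y: L³/(3EI) = 857.1/EI.
Compatibility at Y: δ_0 − R_Y·δ_{YY} = 0, so R_Y = 50908/857.1 = 59.39 kip.
Moment equilibrium about X: M_X = Σ(load moments about X) − R_Y·L = 1367 − 59.39×13.7 = 553.8 kip·ft.

M_X = 553.8 kip·ft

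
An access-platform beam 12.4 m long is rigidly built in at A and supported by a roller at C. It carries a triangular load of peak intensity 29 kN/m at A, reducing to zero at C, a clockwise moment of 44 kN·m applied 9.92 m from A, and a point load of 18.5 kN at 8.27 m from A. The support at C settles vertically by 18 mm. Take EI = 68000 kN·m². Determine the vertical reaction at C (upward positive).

Release the roller at C. Primary structure: cantilever fixed at A.
Deflection at C on the released cantilever, summing each load's contribution:
  triangular load, peak 29 at the fixed end: w₀L⁴/(30EI) = 22854/EI
  clockwise couple 44 at a = 9.92: M₀a(2L − a)/(2EI) = 3247/EI
  point load 18.5 at a = 8.27: Pa²(3L − a)/(6EI) = 6101/EI
  δ_0 = 32202/EI
Flexibility coefficient — unit upward force at C: δ_{CC} = L³/(3EI) = 635.5/EI.
With EI = 68000 kN·m²: δ_0 = 0.47356 m and δ_{CC} = 0.009346 m/kN.
Compatibility — the beam at C must follow the support down by 0.018 m: δ_0 − R_C·δ_{CC} = 0.018, so R_C = (0.47356 − 0.018)/0.009346 = 48.74 kN.

R_C = 48.74 kN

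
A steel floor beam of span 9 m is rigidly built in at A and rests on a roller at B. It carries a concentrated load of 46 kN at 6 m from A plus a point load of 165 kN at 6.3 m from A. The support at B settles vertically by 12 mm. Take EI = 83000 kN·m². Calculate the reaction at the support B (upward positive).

Remove the prop at B; the released (primary) structure is a cantilever built in at A.
Free-end deflection of the primary structure under the applied loading (downward +):
  point load 46 at a = 6: Pa²(3L − a)/(6EI) = 5796/EI
  point load 165 at a = 6.3: Pa²(3L − a)/(6EI) = 22594/EI
  δ_0 = 28390/EI
Flexibility coefficient — unit upward force at B: δ_{BB} = L³/(3EI) = 243/EI.
With EI = 83000 kN·m²: δ_0 = 0.34204 m and δ_{BB} = 0.002928 m/kN.
Compatibility — the beam at B must follow the support down by 0.012 m: δ_0 − R_B·δ_{BB} = 0.012, so R_B = (0.34204 − 0.012)/0.002928 = 112.7 kN.

R_B = 112.7 kN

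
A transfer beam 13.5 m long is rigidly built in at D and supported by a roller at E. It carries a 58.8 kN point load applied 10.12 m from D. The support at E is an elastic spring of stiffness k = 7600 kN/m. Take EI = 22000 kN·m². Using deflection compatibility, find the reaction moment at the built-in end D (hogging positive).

Remove the prop at E; the released (primary) structure is a cantilever built in at D.
Deflection at E on the released cantilever, summing each load's contribution:
  point load 58.8 at a = 10.12: Pa²(3L − a)/(6EI) = 30491/EI
Tip deflection under a unit load at E: L³/(3EI) = 820.1/EI.
With EI = 22000 kN·m²: δ_0 = 1.386 m and δ_{EE} = 0.037278 m/kN.
Compatibility — the spring shortens by R_E/k under the reaction it provides: δ_0 − R_E·δ_{EE} = R_E/k. With 1/k = 0.000132 m/kN, R_E = δ_0 / (δ_{EE} + 1/k) = 1.386 / (0.037278 + 0.000132) = 37.05 kN.
Moment equilibrium about D: M_D = Σ(load moments about D) − R_E·L = 595.1 − 37.05×13.5 = 94.91 kN·m.

M_D = 94.91 kN·m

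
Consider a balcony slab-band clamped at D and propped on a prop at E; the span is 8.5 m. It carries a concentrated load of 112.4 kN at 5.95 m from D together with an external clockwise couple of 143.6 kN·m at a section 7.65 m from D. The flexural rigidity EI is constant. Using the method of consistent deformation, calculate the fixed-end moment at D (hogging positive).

M_D = 60.77 kN·m

Choose R_E as the redundant. The primary structure is the cantilever fixed at D.
Primary-structure tip deflection at E by superposition:
  point load 112.4 at a = 5.95: Pa²(3L − a)/(6EI) = 12966/EI
  clockwise couple 143.6 at a = 7.65: M₀a(2L − a)/(2EI) = 5136/EI
  δ_0 = 18101/EI
Tip deflection under a unit load at E: L³/(3EI) = 204.7/EI.
Compatibility at E: δ_0 − R_E·δ_{EE} = 0, so R_E = 18101/204.7 = 88.43 kN.
Moment equilibrium about D: M_D = Σ(load moments about D) − R_E·L = 812.4 − 88.43×8.5 = 60.77 kN·m.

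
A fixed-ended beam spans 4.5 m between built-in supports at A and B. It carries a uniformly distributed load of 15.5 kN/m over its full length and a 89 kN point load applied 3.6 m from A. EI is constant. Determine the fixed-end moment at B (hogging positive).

M_B = 77.42 kN·m

Release both end moments; the primary structure is a simply-supported span AB with redundants M_A and M_B.
Simple-span end rotations at A and B under the given loads:
  at A: UDL 15.5: wL³/(24EI) = 58.85/EI
  at B: UDL 15.5: wL³/(24EI) = 58.85/EI
  at A: point load 89 at a = 3.6: Pab(L + b)/(6LEI) = 57.67/EI
  at B: point load 89 at a = 3.6: Pab(L + a)/(6LEI) = 86.51/EI
  θ_A0 = 116.5/EI,  θ_B0 = 145.4/EI
Flexibility coefficients: a unit moment at one end gives L/(3EI) there and L/(6EI) at the far end, so f₁₁ = f₂₂ = 1.5/EI and f₁₂ = f₂₁ = 0.75/EI.
Compatibility — zero rotation at each built-in end:
  1.5 M_A + 0.75 M_B = 116.5
  0.75 M_A + 1.5 M_B = 145.4
Solving the pair gives M_A = 38.97 kN·m and M_B = 77.42 kN·m (hogging).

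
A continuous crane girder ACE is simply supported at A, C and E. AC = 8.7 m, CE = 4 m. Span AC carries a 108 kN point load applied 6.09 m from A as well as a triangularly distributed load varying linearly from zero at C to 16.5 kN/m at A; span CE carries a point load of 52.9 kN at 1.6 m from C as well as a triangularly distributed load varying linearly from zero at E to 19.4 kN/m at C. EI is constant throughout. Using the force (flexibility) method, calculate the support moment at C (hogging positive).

M_C = 184.1 kN·m

Release continuity at C by inserting a hinge; the redundant is the internal moment M_C. The primary structure is two simply-supported spans AC and CE.
End slopes at the hinge C, treating each span as simply supported:
  span AC: point load 108 at a = 6.09: Pab(L + a)/(6LEI) = 486.4/EI
  span AC: triangular load, peak 16.5: 7w₀L³/(360EI) = 211.3/EI
  span CE: point load 52.9 at a = 1.6: Pab(L + b)/(6LEI) = 54.17/EI
  span CE: triangular load, peak 19.4: w₀L³/(45EI) = 27.59/EI
  relative rotation θ_0 = (697.7 + 81.76)/EI = 779.4/EI
A unit hogging moment at C produces rotation L₁/(3EI) + L₂/(3EI) = 4.233/EI.
Slope continuity at C: θ_0 = M_C·4.233/EI, so M_C = 779.4/4.233 = 184.1 kN·m (hogging).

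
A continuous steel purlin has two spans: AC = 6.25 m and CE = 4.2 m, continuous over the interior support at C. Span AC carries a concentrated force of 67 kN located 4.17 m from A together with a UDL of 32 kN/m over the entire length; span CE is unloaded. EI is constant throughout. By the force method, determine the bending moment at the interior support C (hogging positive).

Insert a hinge at C; M_C is the redundant, and each span becomes simply supported.
End slopes at the hinge C, treating each span as simply supported:
  span AC: point load 67 at a = 4.17: Pab(L + a)/(6LEI) = 161.5/EI
  span AC: UDL 32: wL³/(24EI) = 325.5/EI
  relative rotation θ_0 = (487 + 0)/EI = 487/EI
A unit hogging moment at C produces rotation L₁/(3EI) + L₂/(3EI) = 3.483/EI.
Compatibility: M_C·(L₁+L₂)/(3EI) = θ_0, giving M_C = 139.8 kN·m (hogging).

M_C = 139.8 kN·m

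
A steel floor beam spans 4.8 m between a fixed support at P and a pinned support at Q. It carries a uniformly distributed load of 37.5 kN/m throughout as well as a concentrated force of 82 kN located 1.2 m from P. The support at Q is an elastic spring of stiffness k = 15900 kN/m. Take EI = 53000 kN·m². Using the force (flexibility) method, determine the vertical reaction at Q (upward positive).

Choose R_Q as the redundant. The primary structure is the cantilever fixed at P.
Downward deflection at the released point Q due to the loads:
  UDL 37.5: wL⁴/(8EI) = 2488/EI
  point load 82 at a = 1.2: Pa²(3L − a)/(6EI) = 259.8/EI
  δ_0 = 2748/EI
Flexibility coefficient — unit upward force at Q: δ_{QQ} = L³/(3EI) = 36.86/EI.
With EI = 53000 kN·m²: δ_0 = 0.051851 m and δ_{QQ} = 0.000696 m/kN.
Compatibility — the spring shortens by R_Q/k under the reaction it provides: δ_0 − R_Q·δ_{QQ} = R_Q/k. With 1/k = 0.000063 m/kN, R_Q = δ_0 / (δ_{QQ} + 1/k) = 0.051851 / (0.000696 + 0.000063) = 68.37 kN.

R_Q = 68.37 kN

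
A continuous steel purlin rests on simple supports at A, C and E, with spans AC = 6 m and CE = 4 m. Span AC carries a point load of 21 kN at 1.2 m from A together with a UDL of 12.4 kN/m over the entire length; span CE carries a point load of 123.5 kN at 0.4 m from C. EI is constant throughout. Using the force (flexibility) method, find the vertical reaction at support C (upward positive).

R_C = 176.6 kN

Take M_C as the redundant. Released structure: two simple spans AC and CE with a hinge at C.
Rotations at C on the released spans (each span's end-slope, ×1/EI):
  span AC: point load 21 at a = 1.2: Pab(L + a)/(6LEI) = 24.19/EI
  span AC: UDL 12.4: wL³/(24EI) = 111.6/EI
  span CE: point load 123.5 at a = 0.4: Pab(L + b)/(6LEI) = 56.32/EI
  relative rotation θ_0 = (135.8 + 56.32)/EI = 192.1/EI
A unit hogging moment at C produces rotation L₁/(3EI) + L₂/(3EI) = 3.333/EI.
Compatibility: M_C·(L₁+L₂)/(3EI) = θ_0, giving M_C = 57.63 kN·m (hogging).
Span AC, ΣM about A with M_C applied at C: R_C^{AC}·6 = 248.4 + 57.63, so R_C^{AC} = 51.01 kN and R_A = 95.4 − 51.01 = 44.39 kN.
Span CE, ΣM about E: R_C^{CE}·4 = 444.6 + 57.63, so R_C^{CE} = 125.6 kN and R_E = 123.5 − 125.6 = -2.058 kN.
R_C = 51.01 + 125.6 = 176.6 kN.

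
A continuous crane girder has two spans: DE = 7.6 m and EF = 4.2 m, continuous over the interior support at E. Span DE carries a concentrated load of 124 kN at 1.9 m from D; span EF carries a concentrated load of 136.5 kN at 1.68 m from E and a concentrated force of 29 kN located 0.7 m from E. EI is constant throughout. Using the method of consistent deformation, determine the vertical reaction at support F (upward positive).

Take M_E as the redundant. Released structure: two simple spans DE and EF with a hinge at E.
End slopes at the hinge E, treating each span as simply supported:
  span DE: point load 124 at a = 1.9: Pab(L + a)/(6LEI) = 279.8/EI
  span EF: point load 136.5 at a = 1.68: Pab(L + b)/(6LEI) = 154.1/EI
  span EF: point load 29 at a = 0.7: Pab(L + b)/(6LEI) = 21.71/EI
  relative rotation θ_0 = (279.8 + 175.8)/EI = 455.6/EI
A unit hogging moment at E produces rotation L₁/(3EI) + L₂/(3EI) = 3.933/EI.
Slope continuity at E: θ_0 = M_E·3.933/EI, so M_E = 455.6/3.933 = 115.8 kN·m (hogging).
Span EF, ΣM about F: R_E^{EF}·4.2 = 445.5 + 115.8, so R_E^{EF} = 133.6 kN and R_F = 165.5 − 133.6 = 31.86 kN.

R_F = 31.86 kN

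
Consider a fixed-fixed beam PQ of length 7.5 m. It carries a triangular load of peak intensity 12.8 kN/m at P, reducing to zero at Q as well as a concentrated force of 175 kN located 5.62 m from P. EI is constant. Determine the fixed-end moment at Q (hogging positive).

Take the two fixed-end moments M_P, M_Q as redundants; the released structure is the simple span PQ.
End rotations of the released simple span under the applied load (×1/EI):
  at P: triangular load, peak 12.8: w₀L³/(45EI) = 120/EI
  at Q: triangular load, peak 12.8: 7w₀L³/(360EI) = 105/EI
  at P: point load 175 at a = 5.62: Pab(L + b)/(6LEI) = 385.4/EI
  at Q: point load 175 at a = 5.62: Pab(L + a)/(6LEI) = 539.1/EI
  θ_P0 = 505.4/EI,  θ_Q0 = 644.1/EI
Flexibility coefficients: a unit moment at one end gives L/(3EI) there and L/(6EI) at the far end, so f₁₁ = f₂₂ = 2.5/EI and f₁₂ = f₂₁ = 1.25/EI.
Compatibility — zero rotation at each built-in end:
  2.5 M_P + 1.25 M_Q = 505.4
  1.25 M_P + 2.5 M_Q = 644.1
Solving the pair gives M_P = 97.8 kN·m and M_Q = 208.7 kN·m (hogging).

M_Q = 208.7 kN·m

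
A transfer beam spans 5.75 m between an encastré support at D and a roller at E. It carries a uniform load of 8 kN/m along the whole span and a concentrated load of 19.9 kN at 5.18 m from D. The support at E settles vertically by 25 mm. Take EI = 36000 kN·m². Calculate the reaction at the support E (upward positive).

R_E = 20 kN

Remove the prop at E; the released (primary) structure is a cantilever built in at D.
Free-end deflection of the primary structure under the applied loading (downward +):
  UDL 8: wL⁴/(8EI) = 1093/EI
  point load 19.9 at a = 5.18: Pa²(3L − a)/(6EI) = 1074/EI
  δ_0 = 2167/EI
Flexibility coefficient — unit upward force at E: δ_{EE} = L³/(3EI) = 63.37/EI.
With EI = 36000 kN·m²: δ_0 = 0.060202 m and δ_{EE} = 0.00176 m/kN.
Compatibility — the beam at E must follow the support down by 0.025 m: δ_0 − R_E·δ_{EE} = 0.025, so R_E = (0.060202 − 0.025)/0.00176 = 20 kN.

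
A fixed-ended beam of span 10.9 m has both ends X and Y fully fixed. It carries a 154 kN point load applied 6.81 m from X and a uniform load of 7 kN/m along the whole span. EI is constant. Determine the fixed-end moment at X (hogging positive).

M_X = 217 kN·m

Take the two fixed-end moments M_X, M_Y as redundants; the released structure is the simple span XY.
Simple-span end rotations at X and Y under the given loads:
  at X: point load 154 at a = 6.81: Pab(L + b)/(6LEI) = 983.1/EI
  at Y: point load 154 at a = 6.81: Pab(L + a)/(6LEI) = 1162/EI
  at X: UDL 7: wL³/(24EI) = 377.7/EI
  at Y: UDL 7: wL³/(24EI) = 377.7/EI
  θ_X0 = 1361/EI,  θ_Y0 = 1539/EI
Flexibility coefficients: a unit moment at one end gives L/(3EI) there and L/(6EI) at the far end, so f₁₁ = f₂₂ = 3.633/EI and f₁₂ = f₂₁ = 1.817/EI.
Compatibility — zero rotation at each built-in end:
  3.633 M_X + 1.817 M_Y = 1361
  1.817 M_X + 3.633 M_Y = 1539
Solving the pair gives M_X = 217 kN·m and M_Y = 315.2 kN·m (hogging).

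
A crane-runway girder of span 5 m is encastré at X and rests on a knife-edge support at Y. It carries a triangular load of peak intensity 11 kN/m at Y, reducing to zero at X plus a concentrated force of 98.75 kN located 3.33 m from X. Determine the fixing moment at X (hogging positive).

M_X = 89.3 kN·m

Choose R_Y as the redundant. The primary structure is the cantilever fixed at X.
Primary-structure tip deflection at Y by superposition:
  triangular load, peak 11 at the free end: 11w₀L⁴/(120EI) = 630.2/EI
  point load 98.75 at a = 3.33: Pa²(3L − a)/(6EI) = 2130/EI
  δ_0 = 2760/EI
Tip deflection under a unit load at Y: L³/(3EI) = 41.67/EI.
The prop prevents deflection at Y: R_Y = δ_0/δ_{YY} = 2760/41.67 = 66.24 kN.
Moment equilibrium about X: M_X = Σ(load moments about X) − R_Y·L = 420.5 − 66.24×5 = 89.3 kN·m.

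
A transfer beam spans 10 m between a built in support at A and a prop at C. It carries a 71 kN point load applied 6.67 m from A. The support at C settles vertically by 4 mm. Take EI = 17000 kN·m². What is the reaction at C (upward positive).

R_C = 36.64 kN

Remove the prop at C; the released (primary) structure is a cantilever built in at A.
Free-end deflection of the primary structure under the applied loading (downward +):
  point load 71 at a = 6.67: Pa²(3L − a)/(6EI) = 12282/EI
Tip deflection under a unit load at C: L³/(3EI) = 333.3/EI.
With EI = 17000 kN·m²: δ_0 = 0.72248 m and δ_{CC} = 0.019608 m/kN.
Compatibility — the beam at C must follow the support down by 0.004 m: δ_0 − R_C·δ_{CC} = 0.004, so R_C = (0.72248 − 0.004)/0.019608 = 36.64 kN.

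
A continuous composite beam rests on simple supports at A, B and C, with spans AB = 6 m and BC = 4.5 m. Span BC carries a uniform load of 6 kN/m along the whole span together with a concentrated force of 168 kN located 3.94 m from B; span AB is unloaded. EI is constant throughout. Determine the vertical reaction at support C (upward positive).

Take M_B as the redundant. Released structure: two simple spans AB and BC with a hinge at B.
Rotations at B on the released spans (each span's end-slope, ×1/EI):
  span BC: UDL 6: wL³/(24EI) = 22.78/EI
  span BC: point load 168 at a = 3.94: Pab(L + b)/(6LEI) = 69.47/EI
  relative rotation θ_0 = (0 + 92.25)/EI = 92.25/EI
A unit hogging moment at B produces rotation L₁/(3EI) + L₂/(3EI) = 3.5/EI.
Slope continuity at B: θ_0 = M_B·3.5/EI, so M_B = 92.25/3.5 = 26.36 kN·m (hogging).
Span BC, ΣM about C: R_B^{BC}·4.5 = 154.8 + 26.36, so R_B^{BC} = 40.26 kN and R_C = 195 − 40.26 = 154.7 kN.

R_C = 154.7 kN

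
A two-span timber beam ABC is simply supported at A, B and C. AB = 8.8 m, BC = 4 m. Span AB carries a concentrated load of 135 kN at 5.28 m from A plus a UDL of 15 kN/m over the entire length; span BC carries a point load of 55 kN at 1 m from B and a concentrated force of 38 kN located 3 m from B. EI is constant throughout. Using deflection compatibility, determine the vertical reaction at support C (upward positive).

Release continuity at B by inserting a hinge; the redundant is the internal moment M_B. The primary structure is two simply-supported spans AB and BC.
Rotations at B on the released spans (each span's end-slope, ×1/EI):
  span AB: point load 135 at a = 5.28: Pab(L + a)/(6LEI) = 669.1/EI
  span AB: UDL 15: wL³/(24EI) = 425.9/EI
  span BC: point load 55 at a = 1: Pab(L + b)/(6LEI) = 48.12/EI
  span BC: point load 38 at a = 3: Pab(L + b)/(6LEI) = 23.75/EI
  relative rotation θ_0 = (1095 + 71.88)/EI = 1167/EI
A unit hogging moment at B produces rotation L₁/(3EI) + L₂/(3EI) = 4.267/EI.
Slope continuity at B: θ_0 = M_B·4.267/EI, so M_B = 1167/4.267 = 273.5 kN·m (hogging).
Span BC, ΣM about C: R_B^{BC}·4 = 203 + 273.5, so R_B^{BC} = 119.1 kN and R_C = 93 − 119.1 = -26.12 kN.

R_C = -26.12 kN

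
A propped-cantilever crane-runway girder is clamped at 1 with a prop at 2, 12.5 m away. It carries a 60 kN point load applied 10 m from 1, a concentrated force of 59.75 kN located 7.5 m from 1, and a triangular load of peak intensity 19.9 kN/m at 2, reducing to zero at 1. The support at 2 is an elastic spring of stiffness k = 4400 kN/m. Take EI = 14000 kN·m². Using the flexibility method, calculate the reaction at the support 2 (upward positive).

R_2 = 135.8 kN

Take the reaction at 2 as the redundant and release it; the primary structure is a cantilever fixed at 1.
Downward deflection at the released point 2 due to the loads:
  point load 60 at a = 10: Pa²(3L − a)/(6EI) = 27500/EI
  point load 59.75 at a = 7.5: Pa²(3L − a)/(6EI) = 16805/EI
  triangular load, peak 19.9 at the free end: 11w₀L⁴/(120EI) = 44535/EI
  δ_0 = 88840/EI
Flexibility coefficient — unit upward force at 2: δ_{22} = L³/(3EI) = 651/EI.
With EI = 14000 kN·m²: δ_0 = 6.3457 m and δ_{22} = 0.046503 m/kN.
Compatibility — the spring shortens by R_2/k under the reaction it provides: δ_0 − R_2·δ_{22} = R_2/k. With 1/k = 0.000227 m/kN, R_2 = δ_0 / (δ_{22} + 1/k) = 6.3457 / (0.046503 + 0.000227) = 135.8 kN.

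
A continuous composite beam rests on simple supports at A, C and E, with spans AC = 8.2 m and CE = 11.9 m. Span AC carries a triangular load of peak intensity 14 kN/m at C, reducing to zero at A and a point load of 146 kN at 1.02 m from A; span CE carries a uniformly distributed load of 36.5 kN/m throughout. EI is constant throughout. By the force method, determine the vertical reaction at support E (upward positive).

R_E = 180.4 kN

Take M_C as the redundant. Released structure: two simple spans AC and CE with a hinge at C.
Rotations at C on the released spans (each span's end-slope, ×1/EI):
  span AC: triangular load, peak 14: w₀L³/(45EI) = 171.5/EI
  span AC: point load 146 at a = 1.02: Pab(L + a)/(6LEI) = 200.4/EI
  span CE: UDL 36.5: wL³/(24EI) = 2563/EI
  relative rotation θ_0 = (371.9 + 2563)/EI = 2935/EI
A unit hogging moment at C produces rotation L₁/(3EI) + L₂/(3EI) = 6.7/EI.
Slope continuity at C: θ_0 = M_C·6.7/EI, so M_C = 2935/6.7 = 438 kN·m (hogging).
Span CE, ΣM about E: R_C^{CE}·11.9 = 2584 + 438, so R_C^{CE} = 254 kN and R_E = 434.4 − 254 = 180.4 kN.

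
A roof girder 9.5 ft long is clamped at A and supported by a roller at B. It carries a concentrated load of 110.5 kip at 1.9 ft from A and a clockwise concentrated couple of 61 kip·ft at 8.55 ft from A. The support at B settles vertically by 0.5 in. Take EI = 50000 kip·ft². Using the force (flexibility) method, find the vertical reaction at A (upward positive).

Remove the prop at B; the released (primary) structure is a cantilever built in at A.
Free-end deflection of the primary structure under the applied loading (downward +):
  point load 110.5 at a = 1.9: Pa²(3L − a)/(6EI) = 1768/EI
  clockwise couple 61 at a = 8.55: M₀a(2L − a)/(2EI) = 2725/EI
  δ_0 = 4494/EI
Flexibility coefficient — unit upward force at B: δ_{BB} = L³/(3EI) = 285.8/EI.
With EI = 50000 kip·ft²: δ_0 = 0.089872 ft and δ_{BB} = 0.005716 ft/kip.
Compatibility — the beam at B must follow the support down by 0.04167 ft: δ_0 − R_B·δ_{BB} = 0.04167, so R_B = (0.089872 − 0.04167)/0.005716 = 8.434 kip.
Vertical equilibrium: R_A = ΣP − R_B = 110.5 − 8.434 = 102.1 kip.

R_A = 102.1 kip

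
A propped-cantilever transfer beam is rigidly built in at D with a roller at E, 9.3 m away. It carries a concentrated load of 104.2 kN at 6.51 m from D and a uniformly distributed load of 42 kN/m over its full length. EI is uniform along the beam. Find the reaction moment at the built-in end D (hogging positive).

Take the reaction at E as the redundant and release it; the primary structure is a cantilever fixed at D.
Primary-structure tip deflection at E by superposition:
  point load 104.2 at a = 6.51: Pa²(3L − a)/(6EI) = 15743/EI
  UDL 42: wL⁴/(8EI) = 39273/EI
  δ_0 = 55016/EI
Tip deflection under a unit load at E: L³/(3EI) = 268.1/EI.
Compatibility at E: δ_0 − R_E·δ_{EE} = 0, so R_E = 55016/268.1 = 205.2 kN.
Moment equilibrium about D: M_D = Σ(load moments about D) − R_E·L = 2495 − 205.2×9.3 = 586.3 kN·m.

M_D = 586.3 kN·m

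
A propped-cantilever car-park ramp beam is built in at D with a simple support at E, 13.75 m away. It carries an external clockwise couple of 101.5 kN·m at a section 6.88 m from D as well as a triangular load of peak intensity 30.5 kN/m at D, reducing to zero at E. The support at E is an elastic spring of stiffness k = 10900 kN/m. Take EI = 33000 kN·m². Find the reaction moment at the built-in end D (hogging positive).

M_D = 374.1 kN·m

Choose R_E as the redundant. The primary structure is the cantilever fixed at D.
Downward deflection at the released point E due to the loads:
  clockwise couple 101.5 at a = 6.88: M₀a(2L − a)/(2EI) = 7200/EI
  triangular load, peak 30.5 at the fixed end: w₀L⁴/(30EI) = 36340/EI
  δ_0 = 43540/EI
Tip deflection under a unit load at E: L³/(3EI) = 866.5/EI.
With EI = 33000 kN·m²: δ_0 = 1.3194 m and δ_{EE} = 0.026259 m/kN.
Compatibility — the spring shortens by R_E/k under the reaction it provides: δ_0 − R_E·δ_{EE} = R_E/k. With 1/k = 0.000092 m/kN, R_E = δ_0 / (δ_{EE} + 1/k) = 1.3194 / (0.026259 + 0.000092) = 50.07 kN.
Moment equilibrium about D: M_D = Σ(load moments about D) − R_E·L = 1063 − 50.07×13.75 = 374.1 kN·m.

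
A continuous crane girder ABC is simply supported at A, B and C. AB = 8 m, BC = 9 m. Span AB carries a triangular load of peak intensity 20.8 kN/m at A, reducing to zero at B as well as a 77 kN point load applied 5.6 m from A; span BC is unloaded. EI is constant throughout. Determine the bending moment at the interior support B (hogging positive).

Insert a hinge at B; M_B is the redundant, and each span becomes simply supported.
Discontinuity in slope at B on the released structure — sum the simple-span end rotations:
  span AB: triangular load, peak 20.8: 7w₀L³/(360EI) = 207.1/EI
  span AB: point load 77 at a = 5.6: Pab(L + a)/(6LEI) = 293.2/EI
  relative rotation θ_0 = (500.3 + 0)/EI = 500.3/EI
A unit hogging moment at B produces rotation L₁/(3EI) + L₂/(3EI) = 5.667/EI.
Slope continuity at B: θ_0 = M_B·5.667/EI, so M_B = 500.3/5.667 = 88.29 kN·m (hogging).

M_B = 88.29 kN·m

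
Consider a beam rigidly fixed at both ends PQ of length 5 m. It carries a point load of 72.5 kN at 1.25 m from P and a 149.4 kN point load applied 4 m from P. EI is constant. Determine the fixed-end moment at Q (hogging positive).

Release both end moments; the primary structure is a simply-supported span PQ with redundants M_P and M_Q.
On the primary (simply-supported) span, the end slopes from the loading are:
  at P: point load 72.5 at a = 1.25: Pab(L + b)/(6LEI) = 99.12/EI
  at Q: point load 72.5 at a = 1.25: Pab(L + a)/(6LEI) = 70.8/EI
  at P: point load 149.4 at a = 4: Pab(L + b)/(6LEI) = 119.5/EI
  at Q: point load 149.4 at a = 4: Pab(L + a)/(6LEI) = 179.3/EI
  θ_P0 = 218.6/EI,  θ_Q0 = 250.1/EI
Flexibility coefficients: a unit moment at one end gives L/(3EI) there and L/(6EI) at the far end, so f₁₁ = f₂₂ = 1.667/EI and f₁₂ = f₂₁ = 0.8333/EI.
Compatibility — zero rotation at each built-in end:
  1.667 M_P + 0.8333 M_Q = 218.6
  0.8333 M_P + 1.667 M_Q = 250.1
Solving the pair gives M_P = 74.88 kN·m and M_Q = 112.6 kN·m (hogging).

M_Q = 112.6 kN·m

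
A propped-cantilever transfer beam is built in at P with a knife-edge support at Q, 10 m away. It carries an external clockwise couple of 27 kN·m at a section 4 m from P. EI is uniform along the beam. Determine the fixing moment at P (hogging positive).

M_P = 1.08 kN·m

Remove the prop at Q; the released (primary) structure is a cantilever built in at P.
Free-end deflection of the primary structure under the applied loading (downward +):
  clockwise couple 27 at a = 4: M₀a(2L − a)/(2EI) = 864/EI
Tip deflection under a unit load at Q: L³/(3EI) = 333.3/EI.
Compatibility at Q: δ_0 − R_Q·δ_{QQ} = 0, so R_Q = 864/333.3 = 2.592 kN.
Moment equilibrium about P: M_P = Σ(load moments about P) − R_Q·L = 27 − 2.592×10 = 1.08 kN·m.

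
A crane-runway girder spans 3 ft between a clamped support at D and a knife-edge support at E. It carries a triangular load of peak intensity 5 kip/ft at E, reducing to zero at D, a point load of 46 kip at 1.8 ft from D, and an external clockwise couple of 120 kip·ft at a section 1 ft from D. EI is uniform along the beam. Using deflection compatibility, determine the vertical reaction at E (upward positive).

R_E = 57.33 kip

Release the roller at E. Primary structure: cantilever fixed at D.
Downward deflection at the released point E due to the loads:
  triangular load, peak 5 at the free end: 11w₀L⁴/(120EI) = 37.12/EI
  point load 46 at a = 1.8: Pa²(3L − a)/(6EI) = 178.8/EI
  clockwise couple 120 at a = 1: M₀a(2L − a)/(2EI) = 300/EI
  δ_0 = 516/EI
Flexibility coefficient — unit upward force at E: δ_{EE} = L³/(3EI) = 9/EI.
Compatibility at E: δ_0 − R_E·δ_{EE} = 0, so R_E = 516/9 = 57.33 kip.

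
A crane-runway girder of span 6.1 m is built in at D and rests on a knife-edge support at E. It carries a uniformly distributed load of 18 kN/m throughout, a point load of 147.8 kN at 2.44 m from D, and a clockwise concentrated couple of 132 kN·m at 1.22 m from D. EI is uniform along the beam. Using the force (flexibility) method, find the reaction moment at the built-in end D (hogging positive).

M_D = 317.5 kN·m

Take the reaction at E as the redundant and release it; the primary structure is a cantilever fixed at D.
Primary-structure tip deflection at E by superposition:
  UDL 18: wL⁴/(8EI) = 3115/EI
  point load 147.8 at a = 2.44: Pa²(3L − a)/(6EI) = 2326/EI
  clockwise couple 132 at a = 1.22: M₀a(2L − a)/(2EI) = 884.1/EI
  δ_0 = 6325/EI
Flexibility coefficient — unit upward force at E: δ_{EE} = L³/(3EI) = 75.66/EI.
Compatibility at E: δ_0 − R_E·δ_{EE} = 0, so R_E = 6325/75.66 = 83.6 kN.
Moment equilibrium about D: M_D = Σ(load moments about D) − R_E·L = 827.5 − 83.6×6.1 = 317.5 kN·m.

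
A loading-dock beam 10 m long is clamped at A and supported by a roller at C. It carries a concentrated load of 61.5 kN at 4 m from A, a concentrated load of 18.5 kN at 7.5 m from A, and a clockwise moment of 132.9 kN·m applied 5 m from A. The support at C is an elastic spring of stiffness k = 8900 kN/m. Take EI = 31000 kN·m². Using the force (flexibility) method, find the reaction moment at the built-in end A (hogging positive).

M_A = 127.2 kN·m

Take the reaction at C as the redundant and release it; the primary structure is a cantilever fixed at A.
Free-end deflection of the primary structure under the applied loading (downward +):
  point load 61.5 at a = 4: Pa²(3L − a)/(6EI) = 4264/EI
  point load 18.5 at a = 7.5: Pa²(3L − a)/(6EI) = 3902/EI
  clockwise couple 132.9 at a = 5: M₀a(2L − a)/(2EI) = 4984/EI
  δ_0 = 13150/EI
Tip deflection under a unit load at C: L³/(3EI) = 333.3/EI.
With EI = 31000 kN·m²: δ_0 = 0.4242 m and δ_{CC} = 0.010753 m/kN.
Compatibility — the spring shortens by R_C/k under the reaction it provides: δ_0 − R_C·δ_{CC} = R_C/k. With 1/k = 0.000112 m/kN, R_C = δ_0 / (δ_{CC} + 1/k) = 0.4242 / (0.010753 + 0.000112) = 39.04 kN.
Moment equilibrium about A: M_A = Σ(load moments about A) − R_C·L = 517.6 − 39.04×10 = 127.2 kN·m.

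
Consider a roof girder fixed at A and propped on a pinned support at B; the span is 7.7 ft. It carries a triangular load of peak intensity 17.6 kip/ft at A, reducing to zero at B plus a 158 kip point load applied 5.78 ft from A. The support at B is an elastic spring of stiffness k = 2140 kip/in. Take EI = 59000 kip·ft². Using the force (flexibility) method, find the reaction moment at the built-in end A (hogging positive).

Remove the prop at B; the released (primary) structure is a cantilever built in at A.
Free-end deflection of the primary structure under the applied loading (downward +):
  triangular load, peak 17.6 at the fixed end: w₀L⁴/(30EI) = 2062/EI
  point load 158 at a = 5.78: Pa²(3L − a)/(6EI) = 15237/EI
  δ_0 = 17300/EI
Tip deflection under a unit load at B: L³/(3EI) = 152.2/EI.
With EI = 59000 kip·ft²: δ_0 = 0.29321 ft and δ_{BB} = 0.002579 ft/kip.
Compatibility — the spring shortens by R_B/k under the reaction it provides: δ_0 − R_B·δ_{BB} = R_B/k. With 1/k = 1/(2140×12) ft/kip = 0.000039 ft/kip, R_B = δ_0 / (δ_{BB} + 1/k) = 0.29321 / (0.002579 + 0.000039) = 112 kip.
Moment equilibrium about A: M_A = Σ(load moments about A) − R_B·L = 1087 − 112×7.7 = 224.8 kip·ft.

M_A = 224.8 kip·ft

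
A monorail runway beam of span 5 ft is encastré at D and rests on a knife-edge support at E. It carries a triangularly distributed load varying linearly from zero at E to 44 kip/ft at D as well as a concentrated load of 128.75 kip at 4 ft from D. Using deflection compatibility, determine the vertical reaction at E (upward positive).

Take the reaction at E as the redundant and release it; the primary structure is a cantilever fixed at D.
Downward deflection at the released point E due to the loads:
  triangular load, peak 44 at the fixed end: w₀L⁴/(30EI) = 916.7/EI
  point load 128.75 at a = 4: Pa²(3L − a)/(6EI) = 3777/EI
  δ_0 = 4693/EI
Flexibility coefficient — unit upward force at E: δ_{EE} = L³/(3EI) = 41.67/EI.
Compatibility at E: δ_0 − R_E·δ_{EE} = 0, so R_E = 4693/41.67 = 112.6 kip.

R_E = 112.6 kip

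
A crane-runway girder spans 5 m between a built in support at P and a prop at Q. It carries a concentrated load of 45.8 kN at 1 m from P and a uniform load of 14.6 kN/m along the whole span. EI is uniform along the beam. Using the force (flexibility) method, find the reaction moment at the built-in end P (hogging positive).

M_P = 78.6 kN·m

Take the reaction at Q as the redundant and release it; the primary structure is a cantilever fixed at P.
Free-end deflection of the primary structure under the applied loading (downward +):
  point load 45.8 at a = 1: Pa²(3L − a)/(6EI) = 106.9/EI
  UDL 14.6: wL⁴/(8EI) = 1141/EI
  δ_0 = 1247/EI
Flexibility coefficient — unit upward force at Q: δ_{QQ} = L³/(3EI) = 41.67/EI.
Compatibility at Q: δ_0 − R_Q·δ_{QQ} = 0, so R_Q = 1247/41.67 = 29.94 kN.
Moment equilibrium about P: M_P = Σ(load moments about P) − R_Q·L = 228.3 − 29.94×5 = 78.6 kN·m.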